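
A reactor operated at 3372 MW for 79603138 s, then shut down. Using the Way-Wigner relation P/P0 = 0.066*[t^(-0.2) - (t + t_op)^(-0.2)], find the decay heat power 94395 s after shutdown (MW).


P/P0 = 0.066 * [t^(-0.2) - (t + t_op)^(-0.2)]
P/P0 = 0.066 * [94395^(-0.2) - (94395 + 79603138)^(-0.2)]
P/P0 = 0.066 * [0.1011603 - 0.02628518] = 0.004941758
P = 3372 * 0.004941758 = 16.664 MW

16.664


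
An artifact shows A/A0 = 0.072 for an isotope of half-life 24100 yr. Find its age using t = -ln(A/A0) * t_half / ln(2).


lambda = ln(2) / t_half = ln(2) / 24100 = 2.876129e-05 /yr
t = -ln(A/A0) / lambda
t = -ln(0.072) / 2.876129e-05
t = 91480 yr

91480


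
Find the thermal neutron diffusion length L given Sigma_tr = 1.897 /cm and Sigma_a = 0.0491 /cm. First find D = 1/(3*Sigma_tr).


D = 1 / (3 * Sigma_tr) = 1 / (3 * 1.897) = 0.1757160 cm
L = sqrt(D / Sigma_a)
L = sqrt(0.1757160 / 0.0491)
L = 1.8918 cm

1.8918


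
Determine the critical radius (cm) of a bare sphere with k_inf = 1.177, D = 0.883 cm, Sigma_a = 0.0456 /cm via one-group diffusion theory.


L^2 = D / Sigma_a = 0.883 / 0.0456 = 19.36404 cm^2
B_m^2 = (k_inf - 1) / L^2 = (1.177 - 1) / 19.36404 = 0.009140655 /cm^2
For a bare sphere: B_g = pi/R, so R_c = pi / sqrt(B_m^2)
R_c = pi / sqrt(0.009140655) = 32.860 cm

32.860


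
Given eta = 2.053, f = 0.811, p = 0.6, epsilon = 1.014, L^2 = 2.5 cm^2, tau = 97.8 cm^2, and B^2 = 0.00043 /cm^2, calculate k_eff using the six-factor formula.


k_inf = eta*f*p*eps = 2.053*0.811*0.6*1.014 = 1.012976
P_TNL = 1/(1 + L^2*B^2) = 1/(1 + 2.5*0.00043) = 0.9989262
P_FNL = exp(-B^2*tau) = exp(-0.00043*97.8) = 0.9588180
k_eff = k_inf * P_TNL * P_FNL = 1.012976 * 0.9989262 * 0.9588180
k_eff = 0.97022

0.97022


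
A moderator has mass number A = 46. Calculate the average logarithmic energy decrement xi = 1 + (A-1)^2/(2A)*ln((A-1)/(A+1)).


xi = 1 + (A-1)^2/(2A) * ln((A-1)/(A+1))
xi = 1 + (46-1)^2/(2*46) * ln((46-1)/(46 +1))
xi = 0.042855

0.042855


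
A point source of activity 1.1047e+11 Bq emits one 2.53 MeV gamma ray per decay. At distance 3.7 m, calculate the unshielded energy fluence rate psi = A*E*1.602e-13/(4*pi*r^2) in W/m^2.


psi = A * E * 1.602e-13 / (4*pi*r^2)
psi = 1.1047e+11 * 2.53 * 1.602e-13 / (4*pi*3.7^2)
psi = 2.6026e-04 W/m^2

2.6026e-04


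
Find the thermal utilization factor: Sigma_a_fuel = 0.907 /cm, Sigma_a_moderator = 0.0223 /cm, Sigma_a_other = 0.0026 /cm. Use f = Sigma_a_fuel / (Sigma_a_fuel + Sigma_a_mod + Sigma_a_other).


f = Sigma_a_fuel / (Sigma_a_fuel + Sigma_a_mod + Sigma_a_other)
f = 0.907 / (0.907 + 0.0223 + 0.0026)
f = 0.97328

0.97328


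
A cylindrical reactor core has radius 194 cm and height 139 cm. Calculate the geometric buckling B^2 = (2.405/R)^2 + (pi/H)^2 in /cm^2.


B^2 = (2.405/R)^2 + (pi/H)^2
B^2 = (2.405/194)^2 + (pi/139)^2
B^2 = 6.6451e-04 /cm^2

6.6451e-04


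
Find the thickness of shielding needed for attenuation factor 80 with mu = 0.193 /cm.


x = ln(factor) / mu
x = ln(80) / 0.193
x = 22.705 cm

22.705


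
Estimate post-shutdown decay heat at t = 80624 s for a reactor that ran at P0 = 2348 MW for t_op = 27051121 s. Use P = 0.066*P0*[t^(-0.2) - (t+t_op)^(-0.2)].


P/P0 = 0.066 * [t^(-0.2) - (t + t_op)^(-0.2)]
P/P0 = 0.066 * [80624^(-0.2) - (80624 + 27051121)^(-0.2)]
P/P0 = 0.066 * [0.1044016 - 0.03260652] = 0.004738475
P = 2348 * 0.004738475 = 11.126 MW

11.126


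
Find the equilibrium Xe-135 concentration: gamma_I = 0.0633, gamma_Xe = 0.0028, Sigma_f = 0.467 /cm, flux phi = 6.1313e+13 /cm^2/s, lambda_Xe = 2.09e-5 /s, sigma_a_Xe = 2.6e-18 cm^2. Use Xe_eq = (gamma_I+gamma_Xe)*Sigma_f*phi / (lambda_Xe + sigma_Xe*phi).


Xe_eq = (gamma_I + gamma_Xe) * Sigma_f * phi / (lambda_Xe + sigma_Xe * phi)
Numerator = (0.0633 + 0.0028) * 0.467 * 6.1313e+13 = 1.892653e+12
Denominator = 2.09e-5 + 2.6e-18 * 6.1313e+13 = 1.803138e-04
Xe_eq = 1.892653e+12 / 1.803138e-04 = 1.0496e+16 /cm^3

1.0496e+16


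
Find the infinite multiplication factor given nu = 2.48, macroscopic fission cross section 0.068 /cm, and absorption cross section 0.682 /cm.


k_inf = nu * Sigma_f / Sigma_a
k_inf = 2.48 * 0.068 / 0.682
k_inf = 0.24727

0.24727


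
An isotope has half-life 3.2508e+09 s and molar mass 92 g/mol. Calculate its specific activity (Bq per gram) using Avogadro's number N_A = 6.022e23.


lambda = ln(2) / t_half = ln(2) / 3.2508e+09 = 2.132236e-10 /s
SA = lambda * N_A / M
SA = 2.132236e-10 * 6.022e23 / 92
SA = 1.3957e+12 Bq/g

1.3957e+12


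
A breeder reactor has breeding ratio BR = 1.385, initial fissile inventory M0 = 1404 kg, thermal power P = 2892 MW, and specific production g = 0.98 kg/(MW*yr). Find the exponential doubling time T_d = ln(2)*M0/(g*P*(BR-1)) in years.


Breeding gain G = BR - 1 = 1.385 - 1 = 0.385
Fissile production rate = g * P * G = 0.98 * 2892 * 0.385 = 1091.1516 kg/yr
T_d = ln(2) * M0 / (g * P * G)
T_d = ln(2) * 1404 / 1091.1516 = 0.89188 yr

0.89188


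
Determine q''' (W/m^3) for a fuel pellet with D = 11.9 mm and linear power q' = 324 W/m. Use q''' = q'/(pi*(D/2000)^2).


r = D / 2 / 1000 = 11.9 / 2 / 1000 = 0.00595 m
q''' = q' / (pi * r^2)
q''' = 324 / (pi * 0.00595^2)
q''' = 2.9131e+06 W/m^3

2.9131e+06


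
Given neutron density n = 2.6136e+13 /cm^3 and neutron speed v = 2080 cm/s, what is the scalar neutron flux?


phi = n * v
phi = 2.6136e+13 * 2080
phi = 5.4363e+16 /cm^2/s

5.4363e+16


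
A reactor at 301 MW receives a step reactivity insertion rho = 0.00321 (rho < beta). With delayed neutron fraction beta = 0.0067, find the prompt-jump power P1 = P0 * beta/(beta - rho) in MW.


P1/P0 = beta / (beta - rho)
P1/P0 = 0.0067 / (0.0067 - 0.00321) = 1.919771
P1 = 301 * 1.919771 = 577.85 MW

577.85


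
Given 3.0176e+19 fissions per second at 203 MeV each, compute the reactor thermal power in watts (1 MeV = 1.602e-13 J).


P = fission_rate * E_MeV * 1.602e-13
P = 3.0176e+19 * 203 * 1.602e-13
P = 9.8134e+08 W

9.8134e+08


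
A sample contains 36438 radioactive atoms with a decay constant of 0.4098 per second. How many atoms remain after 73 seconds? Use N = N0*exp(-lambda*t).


N = N0 * exp(-lambda * t)
N = 36438 * exp(-0.4098 * 73)
N = 3.7107e-09

3.7107e-09


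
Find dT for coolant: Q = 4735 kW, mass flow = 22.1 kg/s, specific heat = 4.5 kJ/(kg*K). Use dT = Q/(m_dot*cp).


dT = Q / (m_dot * cp)
dT = 4735 / (22.1 * 4.5)
dT = 47.612 C

47.612


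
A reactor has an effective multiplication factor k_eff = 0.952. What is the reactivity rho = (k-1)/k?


rho = (k_eff - 1) / k_eff
rho = (0.952 - 1) / 0.952
rho = -0.050420

-0.050420


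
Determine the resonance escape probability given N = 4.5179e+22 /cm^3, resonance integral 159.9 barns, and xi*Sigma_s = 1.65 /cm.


p = exp(-N * I * 1e-24 / (xi*Sigma_s))
p = exp(-4.5179e+22 * 159.9 * 1e-24 / 1.65)
p = 0.012547

0.012547


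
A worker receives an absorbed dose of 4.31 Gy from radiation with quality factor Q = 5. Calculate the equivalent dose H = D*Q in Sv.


H = D * Q
H = 4.31 * 5
H = 21.550 Sv

21.550


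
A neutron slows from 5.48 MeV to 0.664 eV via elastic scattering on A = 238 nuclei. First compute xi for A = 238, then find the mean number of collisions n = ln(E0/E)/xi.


xi = 1 + (A-1)^2/(2A)*ln((A-1)/(A+1)) = 0.008379872 (for A = 238)
n = ln(E0/E) / xi
n = ln(5.48e6 / 0.664) / 0.008379872
n = ln(8.253012e+06) / 0.008379872 = 1900.5

1900.5


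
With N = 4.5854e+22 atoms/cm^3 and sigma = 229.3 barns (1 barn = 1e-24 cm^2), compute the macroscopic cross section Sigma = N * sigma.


Sigma = N * sigma_barns * 1e-24
Sigma = 4.5854e+22 * 229.3 * 1e-24
Sigma = 10.514 /cm

10.514


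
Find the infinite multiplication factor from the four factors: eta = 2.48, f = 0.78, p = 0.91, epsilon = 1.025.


k_inf = eta * f * p * epsilon
k_inf = 2.48 * 0.78 * 0.91 * 1.025
k_inf = 1.8043

1.8043


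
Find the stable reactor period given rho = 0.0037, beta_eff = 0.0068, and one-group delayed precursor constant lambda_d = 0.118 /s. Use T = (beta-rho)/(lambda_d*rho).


T = (beta - rho) / (lambda_d * rho)
T = (0.0068 - 0.0037) / (0.118 * 0.0037)
T = 7.1003 s

7.1003


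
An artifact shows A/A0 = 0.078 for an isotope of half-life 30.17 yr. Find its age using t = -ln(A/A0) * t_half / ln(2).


lambda = ln(2) / t_half = ln(2) / 30.17 = 0.02297472 /yr
t = -ln(A/A0) / lambda
t = -ln(0.078) / 0.02297472
t = 111.04 yr

111.04


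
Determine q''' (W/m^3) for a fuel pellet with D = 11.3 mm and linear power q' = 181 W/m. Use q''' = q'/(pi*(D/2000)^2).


r = D / 2 / 1000 = 11.3 / 2 / 1000 = 0.00565 m
q''' = q' / (pi * r^2)
q''' = 181 / (pi * 0.00565^2)
q''' = 1.8048e+06 W/m^3

1.8048e+06


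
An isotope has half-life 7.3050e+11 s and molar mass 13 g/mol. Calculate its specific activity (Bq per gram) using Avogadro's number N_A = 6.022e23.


lambda = ln(2) / t_half = ln(2) / 7.3050e+11 = 9.488668e-13 /s
SA = lambda * N_A / M
SA = 9.488668e-13 * 6.022e23 / 13
SA = 4.3954e+10 Bq/g

4.3954e+10


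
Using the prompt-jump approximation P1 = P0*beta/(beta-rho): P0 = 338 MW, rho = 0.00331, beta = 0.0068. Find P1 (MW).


P1/P0 = beta / (beta - rho)
P1/P0 = 0.0068 / (0.0068 - 0.00331) = 1.948424
P1 = 338 * 1.948424 = 658.57 MW

658.57


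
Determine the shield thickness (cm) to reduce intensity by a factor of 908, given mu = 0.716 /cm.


x = ln(factor) / mu
x = ln(908) / 0.716
x = 9.5129 cm

9.5129


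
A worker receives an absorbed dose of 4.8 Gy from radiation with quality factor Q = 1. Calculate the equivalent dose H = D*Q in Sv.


H = D * Q
H = 4.8 * 1
H = 4.8000 Sv

4.8000


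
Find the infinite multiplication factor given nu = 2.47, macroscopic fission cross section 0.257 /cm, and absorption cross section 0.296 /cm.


k_inf = nu * Sigma_f / Sigma_a
k_inf = 2.47 * 0.257 / 0.296
k_inf = 2.1446

2.1446


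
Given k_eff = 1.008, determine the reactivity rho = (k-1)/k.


rho = (k_eff - 1) / k_eff
rho = (1.008 - 1) / 1.008
rho = 0.0079365

0.0079365


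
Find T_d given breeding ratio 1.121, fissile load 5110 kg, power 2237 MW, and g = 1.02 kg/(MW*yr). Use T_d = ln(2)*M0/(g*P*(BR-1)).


Breeding gain G = BR - 1 = 1.121 - 1 = 0.121
Fissile production rate = g * P * G = 1.02 * 2237 * 0.121 = 276.09054 kg/yr
T_d = ln(2) * M0 / (g * P * G)
T_d = ln(2) * 5110 / 276.09054 = 12.829 yr

12.829


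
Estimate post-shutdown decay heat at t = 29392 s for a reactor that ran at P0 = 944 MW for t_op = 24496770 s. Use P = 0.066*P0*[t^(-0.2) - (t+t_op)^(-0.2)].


P/P0 = 0.066 * [t^(-0.2) - (t + t_op)^(-0.2)]
P/P0 = 0.066 * [29392^(-0.2) - (29392 + 24496770)^(-0.2)]
P/P0 = 0.066 * [0.1277480 - 0.03327163] = 0.006235440
P = 944 * 0.006235440 = 5.8863 MW

5.8863


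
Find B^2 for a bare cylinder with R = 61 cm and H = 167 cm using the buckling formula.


B^2 = (2.405/R)^2 + (pi/H)^2
B^2 = (2.405/61)^2 + (pi/167)^2
B^2 = 0.0019083 /cm^2

0.0019083


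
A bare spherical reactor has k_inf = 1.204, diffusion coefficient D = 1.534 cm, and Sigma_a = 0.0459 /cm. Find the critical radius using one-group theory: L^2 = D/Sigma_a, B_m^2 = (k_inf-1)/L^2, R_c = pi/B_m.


L^2 = D / Sigma_a = 1.534 / 0.0459 = 33.42048 cm^2
B_m^2 = (k_inf - 1) / L^2 = (1.204 - 1) / 33.42048 = 0.006104042 /cm^2
For a bare sphere: B_g = pi/R, so R_c = pi / sqrt(B_m^2)
R_c = pi / sqrt(0.006104042) = 40.211 cm

40.211


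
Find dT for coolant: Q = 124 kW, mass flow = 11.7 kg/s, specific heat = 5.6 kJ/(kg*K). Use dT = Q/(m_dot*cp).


dT = Q / (m_dot * cp)
dT = 124 / (11.7 * 5.6)
dT = 1.8926 C

1.8926


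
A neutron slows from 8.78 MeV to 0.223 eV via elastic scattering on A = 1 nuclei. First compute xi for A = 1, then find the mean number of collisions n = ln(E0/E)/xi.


xi = 1 + (A-1)^2/(2A)*ln((A-1)/(A+1)) = 1 (for A = 1)
n = ln(E0/E) / xi
n = ln(8.78e6 / 0.223) / 1
n = ln(3.937220e+07) / 1 = 17.489

17.489


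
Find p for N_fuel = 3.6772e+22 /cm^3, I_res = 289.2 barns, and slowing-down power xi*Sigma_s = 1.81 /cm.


p = exp(-N * I * 1e-24 / (xi*Sigma_s))
p = exp(-3.6772e+22 * 289.2 * 1e-24 / 1.81)
p = 0.0028077

0.0028077


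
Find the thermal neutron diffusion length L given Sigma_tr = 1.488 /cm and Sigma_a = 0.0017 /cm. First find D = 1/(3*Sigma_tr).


D = 1 / (3 * Sigma_tr) = 1 / (3 * 1.488) = 0.2240143 cm
L = sqrt(D / Sigma_a)
L = sqrt(0.2240143 / 0.0017)
L = 11.479 cm

11.479


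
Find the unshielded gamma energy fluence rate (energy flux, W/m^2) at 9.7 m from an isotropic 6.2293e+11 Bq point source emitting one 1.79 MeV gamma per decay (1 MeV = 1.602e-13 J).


psi = A * E * 1.602e-13 / (4*pi*r^2)
psi = 6.2293e+11 * 1.79 * 1.602e-13 / (4*pi*9.7^2)
psi = 1.5108e-04 W/m^2

1.5108e-04


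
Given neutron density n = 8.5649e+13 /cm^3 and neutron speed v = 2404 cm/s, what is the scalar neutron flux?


phi = n * v
phi = 8.5649e+13 * 2404
phi = 2.0590e+17 /cm^2/s

2.0590e+17


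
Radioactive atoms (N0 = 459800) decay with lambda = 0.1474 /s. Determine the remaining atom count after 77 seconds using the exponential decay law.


N = N0 * exp(-lambda * t)
N = 459800 * exp(-0.1474 * 77)
N = 5.4127

5.4127


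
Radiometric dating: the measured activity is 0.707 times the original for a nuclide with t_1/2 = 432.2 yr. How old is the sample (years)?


lambda = ln(2) / t_half = ln(2) / 432.2 = 0.001603765 /yr
t = -ln(A/A0) / lambda
t = -ln(0.707) / 0.001603765
t = 216.19 yr

216.19


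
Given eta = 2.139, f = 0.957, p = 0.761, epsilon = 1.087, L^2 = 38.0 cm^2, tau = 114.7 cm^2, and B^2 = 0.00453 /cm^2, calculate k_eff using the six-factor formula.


k_inf = eta*f*p*eps = 2.139*0.957*0.761*1.087 = 1.693312
P_TNL = 1/(1 + L^2*B^2) = 1/(1 + 38.0*0.00453) = 0.8531404
P_FNL = exp(-B^2*tau) = exp(-0.00453*114.7) = 0.5947638
k_eff = k_inf * P_TNL * P_FNL = 1.693312 * 0.8531404 * 0.5947638
k_eff = 0.85922

0.85922


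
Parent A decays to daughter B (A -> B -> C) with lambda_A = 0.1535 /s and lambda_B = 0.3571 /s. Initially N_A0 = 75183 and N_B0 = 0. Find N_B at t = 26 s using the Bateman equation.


N_B(t) = lambda_A * N_A0 / (lambda_B - lambda_A) * [exp(-lambda_A*t) - exp(-lambda_B*t)]
exp(-0.1535*26) = 0.01848122; exp(-0.3571*26) = 9.284306e-05
N_B = 0.1535 * 75183 / (0.3571 - 0.1535) * (0.01848122 - 9.284306e-05)
N_B = 1042.3

1042.3


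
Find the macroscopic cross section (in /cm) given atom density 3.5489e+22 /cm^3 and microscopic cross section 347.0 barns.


Sigma = N * sigma_barns * 1e-24
Sigma = 3.5489e+22 * 347.0 * 1e-24
Sigma = 12.315 /cm

12.315


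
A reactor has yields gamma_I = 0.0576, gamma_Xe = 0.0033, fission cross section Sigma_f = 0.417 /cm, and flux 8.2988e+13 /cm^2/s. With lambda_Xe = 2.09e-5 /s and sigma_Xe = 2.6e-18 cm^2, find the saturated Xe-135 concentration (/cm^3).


Xe_eq = (gamma_I + gamma_Xe) * Sigma_f * phi / (lambda_Xe + sigma_Xe * phi)
Numerator = (0.0576 + 0.0033) * 0.417 * 8.2988e+13 = 2.107505e+12
Denominator = 2.09e-5 + 2.6e-18 * 8.2988e+13 = 2.366688e-04
Xe_eq = 2.107505e+12 / 2.366688e-04 = 8.9049e+15 /cm^3

8.9049e+15


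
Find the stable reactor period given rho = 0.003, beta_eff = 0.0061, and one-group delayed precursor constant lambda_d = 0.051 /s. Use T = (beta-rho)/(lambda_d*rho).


T = (beta - rho) / (lambda_d * rho)
T = (0.0061 - 0.003) / (0.051 * 0.003)
T = 20.261 s

20.261


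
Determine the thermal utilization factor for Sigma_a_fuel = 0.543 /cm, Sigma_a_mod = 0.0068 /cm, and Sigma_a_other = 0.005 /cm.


f = Sigma_a_fuel / (Sigma_a_fuel + Sigma_a_mod + Sigma_a_other)
f = 0.543 / (0.543 + 0.0068 + 0.005)
f = 0.97873

0.97873


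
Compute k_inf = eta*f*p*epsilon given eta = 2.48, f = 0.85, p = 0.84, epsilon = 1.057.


k_inf = eta * f * p * epsilon
k_inf = 2.48 * 0.85 * 0.84 * 1.057
k_inf = 1.8717

1.8717


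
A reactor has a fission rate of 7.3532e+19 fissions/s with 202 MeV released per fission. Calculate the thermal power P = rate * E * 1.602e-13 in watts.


P = fission_rate * E_MeV * 1.602e-13
P = 7.3532e+19 * 202 * 1.602e-13
P = 2.3795e+09 W

2.3795e+09


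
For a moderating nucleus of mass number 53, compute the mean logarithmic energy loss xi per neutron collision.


xi = 1 + (A-1)^2/(2A) * ln((A-1)/(A+1))
xi = 1 + (53-1)^2/(2*53) * ln((53-1)/(53 +1))
xi = 0.037266

0.037266


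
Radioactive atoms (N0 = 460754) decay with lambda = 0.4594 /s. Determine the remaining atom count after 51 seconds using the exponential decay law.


N = N0 * exp(-lambda * t)
N = 460754 * exp(-0.4594 * 51)
N = 3.0776e-05

3.0776e-05


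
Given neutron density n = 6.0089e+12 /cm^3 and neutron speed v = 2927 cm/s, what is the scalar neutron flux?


phi = n * v
phi = 6.0089e+12 * 2927
phi = 1.7588e+16 /cm^2/s

1.7588e+16


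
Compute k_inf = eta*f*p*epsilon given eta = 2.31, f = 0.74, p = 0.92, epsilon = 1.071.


k_inf = eta * f * p * epsilon
k_inf = 2.31 * 0.74 * 0.92 * 1.071
k_inf = 1.6843

1.6843


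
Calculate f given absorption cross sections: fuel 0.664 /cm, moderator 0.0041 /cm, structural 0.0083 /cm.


f = Sigma_a_fuel / (Sigma_a_fuel + Sigma_a_mod + Sigma_a_other)
f = 0.664 / (0.664 + 0.0041 + 0.0083)
f = 0.98167

0.98167


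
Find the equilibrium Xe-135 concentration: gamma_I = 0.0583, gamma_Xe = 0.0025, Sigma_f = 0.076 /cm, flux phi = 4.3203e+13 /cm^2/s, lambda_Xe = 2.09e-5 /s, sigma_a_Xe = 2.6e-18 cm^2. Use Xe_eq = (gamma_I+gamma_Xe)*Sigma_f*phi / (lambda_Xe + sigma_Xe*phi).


Xe_eq = (gamma_I + gamma_Xe) * Sigma_f * phi / (lambda_Xe + sigma_Xe * phi)
Numerator = (0.0583 + 0.0025) * 0.076 * 4.3203e+13 = 1.996324e+11
Denominator = 2.09e-5 + 2.6e-18 * 4.3203e+13 = 1.332278e-04
Xe_eq = 1.996324e+11 / 1.332278e-04 = 1.4984e+15 /cm^3

1.4984e+15


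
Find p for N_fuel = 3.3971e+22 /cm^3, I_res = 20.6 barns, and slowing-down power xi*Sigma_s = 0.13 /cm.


p = exp(-N * I * 1e-24 / (xi*Sigma_s))
p = exp(-3.3971e+22 * 20.6 * 1e-24 / 0.13)
p = 0.0045936

0.0045936


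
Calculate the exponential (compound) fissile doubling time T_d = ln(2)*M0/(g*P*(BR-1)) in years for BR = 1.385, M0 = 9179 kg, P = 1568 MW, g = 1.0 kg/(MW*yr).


Breeding gain G = BR - 1 = 1.385 - 1 = 0.385
Fissile production rate = g * P * G = 1.0 * 1568 * 0.385 = 603.68 kg/yr
T_d = ln(2) * M0 / (g * P * G)
T_d = ln(2) * 9179 / 603.68 = 10.539 yr

10.539


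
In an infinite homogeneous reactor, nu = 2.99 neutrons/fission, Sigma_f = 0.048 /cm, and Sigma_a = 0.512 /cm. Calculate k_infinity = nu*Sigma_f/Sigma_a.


k_inf = nu * Sigma_f / Sigma_a
k_inf = 2.99 * 0.048 / 0.512
k_inf = 0.28031

0.28031


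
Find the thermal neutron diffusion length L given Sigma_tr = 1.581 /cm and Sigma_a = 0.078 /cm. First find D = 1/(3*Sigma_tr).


D = 1 / (3 * Sigma_tr) = 1 / (3 * 1.581) = 0.2108370 cm
L = sqrt(D / Sigma_a)
L = sqrt(0.2108370 / 0.078)
L = 1.6441 cm

1.6441


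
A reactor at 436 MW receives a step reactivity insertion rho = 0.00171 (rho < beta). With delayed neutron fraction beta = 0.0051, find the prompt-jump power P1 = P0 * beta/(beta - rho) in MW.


P1/P0 = beta / (beta - rho)
P1/P0 = 0.0051 / (0.0051 - 0.00171) = 1.504425
P1 = 436 * 1.504425 = 655.93 MW

655.93


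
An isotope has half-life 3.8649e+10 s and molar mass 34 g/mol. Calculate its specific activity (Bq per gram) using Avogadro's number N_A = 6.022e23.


lambda = ln(2) / t_half = ln(2) / 3.8649e+10 = 1.793441e-11 /s
SA = lambda * N_A / M
SA = 1.793441e-11 * 6.022e23 / 34
SA = 3.1765e+11 Bq/g

3.1765e+11


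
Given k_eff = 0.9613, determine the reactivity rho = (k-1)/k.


rho = (k_eff - 1) / k_eff
rho = (0.9613 - 1) / 0.9613
rho = -0.040258

-0.040258


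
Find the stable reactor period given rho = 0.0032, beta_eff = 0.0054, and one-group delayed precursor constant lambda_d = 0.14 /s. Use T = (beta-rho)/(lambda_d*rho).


T = (beta - rho) / (lambda_d * rho)
T = (0.0054 - 0.0032) / (0.14 * 0.0032)
T = 4.9107 s

4.9107


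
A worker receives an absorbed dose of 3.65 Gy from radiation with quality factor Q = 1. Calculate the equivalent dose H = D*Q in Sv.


H = D * Q
H = 3.65 * 1
H = 3.6500 Sv

3.6500


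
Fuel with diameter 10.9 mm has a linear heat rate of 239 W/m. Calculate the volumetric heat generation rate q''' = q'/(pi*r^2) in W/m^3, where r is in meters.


r = D / 2 / 1000 = 10.9 / 2 / 1000 = 0.00545 m
q''' = q' / (pi * r^2)
q''' = 239 / (pi * 0.00545^2)
q''' = 2.5613e+06 W/m^3

2.5613e+06


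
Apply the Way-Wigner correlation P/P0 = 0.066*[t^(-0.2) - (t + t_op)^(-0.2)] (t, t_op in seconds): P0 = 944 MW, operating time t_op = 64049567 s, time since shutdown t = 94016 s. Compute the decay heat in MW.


P/P0 = 0.066 * [t^(-0.2) - (t + t_op)^(-0.2)]
P/P0 = 0.066 * [94016^(-0.2) - (94016 + 64049567)^(-0.2)]
P/P0 = 0.066 * [0.1012418 - 0.02745171] = 0.004870146
P = 944 * 0.004870146 = 4.5974 MW

4.5974


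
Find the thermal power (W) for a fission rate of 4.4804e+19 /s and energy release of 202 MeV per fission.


P = fission_rate * E_MeV * 1.602e-13
P = 4.4804e+19 * 202 * 1.602e-13
P = 1.4499e+09 W

1.4499e+09


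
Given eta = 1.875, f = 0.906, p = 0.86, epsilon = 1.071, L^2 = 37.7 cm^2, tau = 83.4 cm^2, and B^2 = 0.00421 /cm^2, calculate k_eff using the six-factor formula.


k_inf = eta*f*p*eps = 1.875*0.906*0.86*1.071 = 1.564651
P_TNL = 1/(1 + L^2*B^2) = 1/(1 + 37.7*0.00421) = 0.8630235
P_FNL = exp(-B^2*tau) = exp(-0.00421*83.4) = 0.7039035
k_eff = k_inf * P_TNL * P_FNL = 1.564651 * 0.8630235 * 0.7039035
k_eff = 0.95050

0.95050


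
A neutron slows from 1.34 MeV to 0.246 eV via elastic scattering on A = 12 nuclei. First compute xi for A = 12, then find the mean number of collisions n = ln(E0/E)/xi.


xi = 1 + (A-1)^2/(2A)*ln((A-1)/(A+1)) = 0.1577690 (for A = 12)
n = ln(E0/E) / xi
n = ln(1.34e6 / 0.246) / 0.1577690
n = ln(5.447154e+06) / 0.1577690 = 98.312

98.312


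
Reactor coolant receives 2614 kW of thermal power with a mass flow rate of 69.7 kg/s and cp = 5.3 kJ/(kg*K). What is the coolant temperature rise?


dT = Q / (m_dot * cp)
dT = 2614 / (69.7 * 5.3)
dT = 7.0761 C

7.0761


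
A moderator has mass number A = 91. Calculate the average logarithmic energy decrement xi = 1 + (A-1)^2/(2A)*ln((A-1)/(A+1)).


xi = 1 + (A-1)^2/(2A) * ln((A-1)/(A+1))
xi = 1 + (91-1)^2/(2*91) * ln((91-1)/(91 +1))
xi = 0.021818

0.021818


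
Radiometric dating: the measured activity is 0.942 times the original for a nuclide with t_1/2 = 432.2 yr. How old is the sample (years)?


lambda = ln(2) / t_half = ln(2) / 432.2 = 0.001603765 /yr
t = -ln(A/A0) / lambda
t = -ln(0.942) / 0.001603765
t = 37.256 yr

37.256


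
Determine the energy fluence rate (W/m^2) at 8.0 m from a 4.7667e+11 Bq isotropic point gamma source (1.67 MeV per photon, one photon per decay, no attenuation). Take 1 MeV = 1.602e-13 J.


psi = A * E * 1.602e-13 / (4*pi*r^2)
psi = 4.7667e+11 * 1.67 * 1.602e-13 / (4*pi*8.0^2)
psi = 1.5856e-04 W/m^2

1.5856e-04


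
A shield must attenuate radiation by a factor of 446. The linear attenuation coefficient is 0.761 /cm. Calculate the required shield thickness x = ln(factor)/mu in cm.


x = ln(factor) / mu
x = ln(446) / 0.761
x = 8.0162 cm

8.0162


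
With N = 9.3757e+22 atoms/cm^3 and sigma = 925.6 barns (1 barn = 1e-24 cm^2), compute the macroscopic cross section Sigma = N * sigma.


Sigma = N * sigma_barns * 1e-24
Sigma = 9.3757e+22 * 925.6 * 1e-24
Sigma = 86.781 /cm

86.781


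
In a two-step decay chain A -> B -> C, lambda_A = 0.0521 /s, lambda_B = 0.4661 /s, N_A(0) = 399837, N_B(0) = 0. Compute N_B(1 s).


N_B(t) = lambda_A * N_A0 / (lambda_B - lambda_A) * [exp(-lambda_A*t) - exp(-lambda_B*t)]
exp(-0.0521*1) = 0.9492339; exp(-0.4661*1) = 0.6274445
N_B = 0.0521 * 399837 / (0.4661 - 0.0521) * (0.9492339 - 0.6274445)
N_B = 16192

16192


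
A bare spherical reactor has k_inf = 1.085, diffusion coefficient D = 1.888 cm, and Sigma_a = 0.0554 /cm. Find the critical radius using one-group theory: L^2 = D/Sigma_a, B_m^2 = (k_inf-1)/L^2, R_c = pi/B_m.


L^2 = D / Sigma_a = 1.888 / 0.0554 = 34.07942 cm^2
B_m^2 = (k_inf - 1) / L^2 = (1.085 - 1) / 34.07942 = 0.002494174 /cm^2
For a bare sphere: B_g = pi/R, so R_c = pi / sqrt(B_m^2)
R_c = pi / sqrt(0.002494174) = 62.905 cm

62.905


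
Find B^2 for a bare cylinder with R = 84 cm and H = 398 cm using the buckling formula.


B^2 = (2.405/R)^2 + (pi/H)^2
B^2 = (2.405/84)^2 + (pi/398)^2
B^2 = 8.8204e-04 /cm^2

8.8204e-04


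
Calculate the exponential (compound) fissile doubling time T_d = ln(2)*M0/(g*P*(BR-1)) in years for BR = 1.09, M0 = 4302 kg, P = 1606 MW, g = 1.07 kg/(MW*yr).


Breeding gain G = BR - 1 = 1.09 - 1 = 0.09
Fissile production rate = g * P * G = 1.07 * 1606 * 0.09 = 154.6578 kg/yr
T_d = ln(2) * M0 / (g * P * G)
T_d = ln(2) * 4302 / 154.6578 = 19.281 yr

19.281


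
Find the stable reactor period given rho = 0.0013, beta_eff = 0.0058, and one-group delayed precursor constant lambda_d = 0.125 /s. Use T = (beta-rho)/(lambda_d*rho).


T = (beta - rho) / (lambda_d * rho)
T = (0.0058 - 0.0013) / (0.125 * 0.0013)
T = 27.692 s

27.692


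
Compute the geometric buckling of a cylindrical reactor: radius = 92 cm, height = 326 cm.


B^2 = (2.405/R)^2 + (pi/H)^2
B^2 = (2.405/92)^2 + (pi/326)^2
B^2 = 7.7624e-04 /cm^2

7.7624e-04


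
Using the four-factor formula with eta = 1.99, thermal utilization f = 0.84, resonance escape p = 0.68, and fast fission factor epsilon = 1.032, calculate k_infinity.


k_inf = eta * f * p * epsilon
k_inf = 1.99 * 0.84 * 0.68 * 1.032
k_inf = 1.1731

1.1731


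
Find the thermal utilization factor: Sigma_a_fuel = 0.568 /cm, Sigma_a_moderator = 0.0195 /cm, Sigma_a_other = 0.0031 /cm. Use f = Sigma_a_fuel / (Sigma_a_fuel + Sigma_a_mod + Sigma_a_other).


f = Sigma_a_fuel / (Sigma_a_fuel + Sigma_a_mod + Sigma_a_other)
f = 0.568 / (0.568 + 0.0195 + 0.0031)
f = 0.96173

0.96173


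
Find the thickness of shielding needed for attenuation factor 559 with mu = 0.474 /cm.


x = ln(factor) / mu
x = ln(559) / 0.474
x = 13.346 cm

13.346


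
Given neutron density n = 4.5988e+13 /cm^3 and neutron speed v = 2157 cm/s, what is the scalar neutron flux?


phi = n * v
phi = 4.5988e+13 * 2157
phi = 9.9196e+16 /cm^2/s

9.9196e+16


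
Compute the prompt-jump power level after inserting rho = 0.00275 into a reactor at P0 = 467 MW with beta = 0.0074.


P1/P0 = beta / (beta - rho)
P1/P0 = 0.0074 / (0.0074 - 0.00275) = 1.591398
P1 = 467 * 1.591398 = 743.18 MW

743.18


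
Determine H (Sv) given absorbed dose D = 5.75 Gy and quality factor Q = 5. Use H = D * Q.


H = D * Q
H = 5.75 * 5
H = 28.750 Sv

28.750


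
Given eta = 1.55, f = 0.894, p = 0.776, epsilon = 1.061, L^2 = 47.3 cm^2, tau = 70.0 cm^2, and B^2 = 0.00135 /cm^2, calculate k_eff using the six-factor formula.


k_inf = eta*f*p*eps = 1.55*0.894*0.776*1.061 = 1.140897
P_TNL = 1/(1 + L^2*B^2) = 1/(1 + 47.3*0.00135) = 0.9399777
P_FNL = exp(-B^2*tau) = exp(-0.00135*70.0) = 0.9098277
k_eff = k_inf * P_TNL * P_FNL = 1.140897 * 0.9399777 * 0.9098277
k_eff = 0.97572

0.97572


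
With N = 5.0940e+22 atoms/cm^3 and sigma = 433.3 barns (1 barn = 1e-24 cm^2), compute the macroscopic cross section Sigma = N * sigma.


Sigma = N * sigma_barns * 1e-24
Sigma = 5.0940e+22 * 433.3 * 1e-24
Sigma = 22.072 /cm

22.072


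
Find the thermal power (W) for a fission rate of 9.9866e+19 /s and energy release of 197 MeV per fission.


P = fission_rate * E_MeV * 1.602e-13
P = 9.9866e+19 * 197 * 1.602e-13
P = 3.1517e+09 W

3.1517e+09


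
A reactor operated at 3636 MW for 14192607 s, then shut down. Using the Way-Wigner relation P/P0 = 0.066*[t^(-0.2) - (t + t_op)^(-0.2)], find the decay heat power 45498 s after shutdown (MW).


P/P0 = 0.066 * [t^(-0.2) - (t + t_op)^(-0.2)]
P/P0 = 0.066 * [45498^(-0.2) - (45498 + 14192607)^(-0.2)]
P/P0 = 0.066 * [0.1170581 - 0.03709450] = 0.005277598
P = 3636 * 0.005277598 = 19.189 MW

19.189


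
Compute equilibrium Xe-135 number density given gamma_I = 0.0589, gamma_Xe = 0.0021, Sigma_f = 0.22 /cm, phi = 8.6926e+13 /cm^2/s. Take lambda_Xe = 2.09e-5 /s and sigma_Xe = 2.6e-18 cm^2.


Xe_eq = (gamma_I + gamma_Xe) * Sigma_f * phi / (lambda_Xe + sigma_Xe * phi)
Numerator = (0.0589 + 0.0021) * 0.22 * 8.6926e+13 = 1.166547e+12
Denominator = 2.09e-5 + 2.6e-18 * 8.6926e+13 = 2.469076e-04
Xe_eq = 1.166547e+12 / 2.469076e-04 = 4.7246e+15 /cm^3

4.7246e+15


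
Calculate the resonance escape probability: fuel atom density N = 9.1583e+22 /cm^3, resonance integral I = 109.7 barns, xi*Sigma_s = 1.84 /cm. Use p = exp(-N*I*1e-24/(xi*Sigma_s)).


p = exp(-N * I * 1e-24 / (xi*Sigma_s))
p = exp(-9.1583e+22 * 109.7 * 1e-24 / 1.84)
p = 0.0042530

0.0042530


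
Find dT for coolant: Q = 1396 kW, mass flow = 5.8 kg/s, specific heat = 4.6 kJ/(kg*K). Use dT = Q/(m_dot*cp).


dT = Q / (m_dot * cp)
dT = 1396 / (5.8 * 4.6)
dT = 52.324 C

52.324


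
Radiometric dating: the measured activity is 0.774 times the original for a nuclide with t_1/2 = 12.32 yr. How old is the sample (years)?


lambda = ln(2) / t_half = ln(2) / 12.32 = 0.05626195 /yr
t = -ln(A/A0) / lambda
t = -ln(0.774) / 0.05626195
t = 4.5534 yr

4.5534


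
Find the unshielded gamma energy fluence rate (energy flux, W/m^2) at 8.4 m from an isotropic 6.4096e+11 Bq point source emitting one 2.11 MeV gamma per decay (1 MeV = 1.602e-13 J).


psi = A * E * 1.602e-13 / (4*pi*r^2)
psi = 6.4096e+11 * 2.11 * 1.602e-13 / (4*pi*8.4^2)
psi = 2.4435e-04 W/m^2

2.4435e-04


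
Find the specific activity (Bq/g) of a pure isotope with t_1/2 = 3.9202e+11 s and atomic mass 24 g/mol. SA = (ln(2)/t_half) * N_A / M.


lambda = ln(2) / t_half = ln(2) / 3.9202e+11 = 1.768142e-12 /s
SA = lambda * N_A / M
SA = 1.768142e-12 * 6.022e23 / 24
SA = 4.4366e+10 Bq/g

4.4366e+10


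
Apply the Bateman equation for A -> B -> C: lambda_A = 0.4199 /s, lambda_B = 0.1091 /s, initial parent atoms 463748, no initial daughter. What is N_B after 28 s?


N_B(t) = lambda_A * N_A0 / (lambda_B - lambda_A) * [exp(-lambda_A*t) - exp(-lambda_B*t)]
exp(-0.4199*28) = 7.832726e-06; exp(-0.1091*28) = 0.04713215
N_B = 0.4199 * 463748 / (0.1091 - 0.4199) * (7.832726e-06 - 0.04713215)
N_B = 29525

29525


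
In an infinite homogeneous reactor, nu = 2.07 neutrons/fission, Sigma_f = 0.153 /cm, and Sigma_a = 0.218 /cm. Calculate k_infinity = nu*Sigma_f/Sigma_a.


k_inf = nu * Sigma_f / Sigma_a
k_inf = 2.07 * 0.153 / 0.218
k_inf = 1.4528

1.4528


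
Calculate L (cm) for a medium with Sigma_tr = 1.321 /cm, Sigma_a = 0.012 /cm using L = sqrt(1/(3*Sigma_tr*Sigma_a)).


D = 1 / (3 * Sigma_tr) = 1 / (3 * 1.321) = 0.2523341 cm
L = sqrt(D / Sigma_a)
L = sqrt(0.2523341 / 0.012)
L = 4.5856 cm

4.5856


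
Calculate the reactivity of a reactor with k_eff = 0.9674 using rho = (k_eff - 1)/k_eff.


rho = (k_eff - 1) / k_eff
rho = (0.9674 - 1) / 0.9674
rho = -0.033699

-0.033699


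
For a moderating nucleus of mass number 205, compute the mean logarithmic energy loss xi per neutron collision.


xi = 1 + (A-1)^2/(2A) * ln((A-1)/(A+1))
xi = 1 + (205-1)^2/(2*205) * ln((205-1)/(205 +1))
xi = 0.0097244

0.0097244


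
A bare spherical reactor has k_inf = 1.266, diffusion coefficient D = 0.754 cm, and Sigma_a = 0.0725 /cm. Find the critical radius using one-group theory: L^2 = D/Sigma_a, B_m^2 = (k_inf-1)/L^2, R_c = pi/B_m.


L^2 = D / Sigma_a = 0.754 / 0.0725 = 10.40000 cm^2
B_m^2 = (k_inf - 1) / L^2 = (1.266 - 1) / 10.40000 = 0.02557692 /cm^2
For a bare sphere: B_g = pi/R, so R_c = pi / sqrt(B_m^2)
R_c = pi / sqrt(0.02557692) = 19.644 cm

19.644


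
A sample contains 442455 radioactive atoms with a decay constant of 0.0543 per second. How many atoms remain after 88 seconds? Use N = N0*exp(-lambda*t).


N = N0 * exp(-lambda * t)
N = 442455 * exp(-0.0543 * 88)
N = 3720.8

3720.8


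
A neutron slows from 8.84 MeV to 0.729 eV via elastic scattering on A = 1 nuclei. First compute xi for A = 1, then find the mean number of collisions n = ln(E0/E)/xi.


xi = 1 + (A-1)^2/(2A)*ln((A-1)/(A+1)) = 1 (for A = 1)
n = ln(E0/E) / xi
n = ln(8.84e6 / 0.729) / 1
n = ln(1.212620e+07) / 1 = 16.311

16.311


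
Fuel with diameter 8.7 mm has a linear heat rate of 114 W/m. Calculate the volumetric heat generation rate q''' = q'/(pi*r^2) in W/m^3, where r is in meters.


r = D / 2 / 1000 = 8.7 / 2 / 1000 = 0.00435 m
q''' = q' / (pi * r^2)
q''' = 114 / (pi * 0.00435^2)
q''' = 1.9177e+06 W/m^3

1.9177e+06


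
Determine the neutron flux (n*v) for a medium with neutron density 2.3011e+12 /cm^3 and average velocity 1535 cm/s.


phi = n * v
phi = 2.3011e+12 * 1535
phi = 3.5322e+15 /cm^2/s

3.5322e+15


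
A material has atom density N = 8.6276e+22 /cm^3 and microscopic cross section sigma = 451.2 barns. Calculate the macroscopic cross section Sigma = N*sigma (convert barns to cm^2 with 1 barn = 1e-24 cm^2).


Sigma = N * sigma_barns * 1e-24
Sigma = 8.6276e+22 * 451.2 * 1e-24
Sigma = 38.928 /cm

38.928


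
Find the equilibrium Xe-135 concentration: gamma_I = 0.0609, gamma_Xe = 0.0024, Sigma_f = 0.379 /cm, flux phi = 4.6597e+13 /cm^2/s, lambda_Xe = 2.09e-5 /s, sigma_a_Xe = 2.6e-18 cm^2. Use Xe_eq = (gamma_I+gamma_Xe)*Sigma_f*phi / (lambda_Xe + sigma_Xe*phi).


Xe_eq = (gamma_I + gamma_Xe) * Sigma_f * phi / (lambda_Xe + sigma_Xe * phi)
Numerator = (0.0609 + 0.0024) * 0.379 * 4.6597e+13 = 1.117895e+12
Denominator = 2.09e-5 + 2.6e-18 * 4.6597e+13 = 1.420522e-04
Xe_eq = 1.117895e+12 / 1.420522e-04 = 7.8696e+15 /cm^3

7.8696e+15


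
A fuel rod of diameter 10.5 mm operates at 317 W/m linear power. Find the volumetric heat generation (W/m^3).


r = D / 2 / 1000 = 10.5 / 2 / 1000 = 0.00525 m
q''' = q' / (pi * r^2)
q''' = 317 / (pi * 0.00525^2)
q''' = 3.6609e+06 W/m^3

3.6609e+06


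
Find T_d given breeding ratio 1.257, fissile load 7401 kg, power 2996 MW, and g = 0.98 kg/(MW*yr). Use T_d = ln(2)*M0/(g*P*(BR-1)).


Breeding gain G = BR - 1 = 1.257 - 1 = 0.257
Fissile production rate = g * P * G = 0.98 * 2996 * 0.257 = 754.57256 kg/yr
T_d = ln(2) * M0 / (g * P * G)
T_d = ln(2) * 7401 / 754.57256 = 6.7985 yr

6.7985


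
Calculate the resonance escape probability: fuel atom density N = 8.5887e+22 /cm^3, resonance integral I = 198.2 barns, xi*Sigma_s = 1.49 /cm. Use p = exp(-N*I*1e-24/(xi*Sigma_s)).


p = exp(-N * I * 1e-24 / (xi*Sigma_s))
p = exp(-8.5887e+22 * 198.2 * 1e-24 / 1.49)
p = 1.0922e-05

1.0922e-05


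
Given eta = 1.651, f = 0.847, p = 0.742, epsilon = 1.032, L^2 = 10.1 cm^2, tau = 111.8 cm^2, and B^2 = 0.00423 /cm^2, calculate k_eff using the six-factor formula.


k_inf = eta*f*p*eps = 1.651*0.847*0.742*1.032 = 1.070814
P_TNL = 1/(1 + L^2*B^2) = 1/(1 + 10.1*0.00423) = 0.9590275
P_FNL = exp(-B^2*tau) = exp(-0.00423*111.8) = 0.6231837
k_eff = k_inf * P_TNL * P_FNL = 1.070814 * 0.9590275 * 0.6231837
k_eff = 0.63997

0.63997


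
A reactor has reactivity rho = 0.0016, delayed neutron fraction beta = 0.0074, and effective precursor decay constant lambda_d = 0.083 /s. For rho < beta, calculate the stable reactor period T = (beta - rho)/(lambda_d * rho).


T = (beta - rho) / (lambda_d * rho)
T = (0.0074 - 0.0016) / (0.083 * 0.0016)
T = 43.675 s

43.675


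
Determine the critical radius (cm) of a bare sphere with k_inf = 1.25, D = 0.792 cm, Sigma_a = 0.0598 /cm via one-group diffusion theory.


L^2 = D / Sigma_a = 0.792 / 0.0598 = 13.24415 cm^2
B_m^2 = (k_inf - 1) / L^2 = (1.25 - 1) / 13.24415 = 0.01887626 /cm^2
For a bare sphere: B_g = pi/R, so R_c = pi / sqrt(B_m^2)
R_c = pi / sqrt(0.01887626) = 22.866 cm

22.866


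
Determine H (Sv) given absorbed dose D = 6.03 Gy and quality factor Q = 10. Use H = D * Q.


H = D * Q
H = 6.03 * 10
H = 60.300 Sv

60.300


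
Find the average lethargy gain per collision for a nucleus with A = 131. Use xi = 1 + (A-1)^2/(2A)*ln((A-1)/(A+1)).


xi = 1 + (A-1)^2/(2A) * ln((A-1)/(A+1))
xi = 1 + (131-1)^2/(2*131) * ln((131-1)/(131 +1))
xi = 0.015190

0.015190


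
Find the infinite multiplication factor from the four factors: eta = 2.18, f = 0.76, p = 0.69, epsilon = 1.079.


k_inf = eta * f * p * epsilon
k_inf = 2.18 * 0.76 * 0.69 * 1.079
k_inf = 1.2335

1.2335


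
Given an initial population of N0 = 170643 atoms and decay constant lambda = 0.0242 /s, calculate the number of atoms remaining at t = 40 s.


N = N0 * exp(-lambda * t)
N = 170643 * exp(-0.0242 * 40)
N = 64817

64817


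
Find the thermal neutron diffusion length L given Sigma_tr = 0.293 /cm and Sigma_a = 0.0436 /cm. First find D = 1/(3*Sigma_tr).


D = 1 / (3 * Sigma_tr) = 1 / (3 * 0.293) = 1.137656 cm
L = sqrt(D / Sigma_a)
L = sqrt(1.137656 / 0.0436)
L = 5.1081 cm

5.1081


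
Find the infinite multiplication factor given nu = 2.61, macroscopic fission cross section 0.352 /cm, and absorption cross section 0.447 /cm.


k_inf = nu * Sigma_f / Sigma_a
k_inf = 2.61 * 0.352 / 0.447
k_inf = 2.0553

2.0553


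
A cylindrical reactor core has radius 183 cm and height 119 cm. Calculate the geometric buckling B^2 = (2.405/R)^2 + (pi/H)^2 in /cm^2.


B^2 = (2.405/R)^2 + (pi/H)^2
B^2 = (2.405/183)^2 + (pi/119)^2
B^2 = 8.6967e-04 /cm^2

8.6967e-04


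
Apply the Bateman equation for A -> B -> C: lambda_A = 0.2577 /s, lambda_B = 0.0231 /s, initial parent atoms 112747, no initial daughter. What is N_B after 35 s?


N_B(t) = lambda_A * N_A0 / (lambda_B - lambda_A) * [exp(-lambda_A*t) - exp(-lambda_B*t)]
exp(-0.2577*35) = 1.210266e-04; exp(-0.0231*35) = 0.4455259
N_B = 0.2577 * 112747 / (0.0231 - 0.2577) * (1.210266e-04 - 0.4455259)
N_B = 55163

55163


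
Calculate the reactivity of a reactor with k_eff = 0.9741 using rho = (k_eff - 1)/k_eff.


rho = (k_eff - 1) / k_eff
rho = (0.9741 - 1) / 0.9741
rho = -0.026589

-0.026589


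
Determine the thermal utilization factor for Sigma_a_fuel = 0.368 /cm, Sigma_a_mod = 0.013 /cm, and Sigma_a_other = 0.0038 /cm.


f = Sigma_a_fuel / (Sigma_a_fuel + Sigma_a_mod + Sigma_a_other)
f = 0.368 / (0.368 + 0.013 + 0.0038)
f = 0.95634

0.95634


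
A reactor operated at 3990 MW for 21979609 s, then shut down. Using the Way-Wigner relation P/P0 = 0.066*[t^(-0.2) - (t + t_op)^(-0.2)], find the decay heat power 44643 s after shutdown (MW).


P/P0 = 0.066 * [t^(-0.2) - (t + t_op)^(-0.2)]
P/P0 = 0.066 * [44643^(-0.2) - (44643 + 21979609)^(-0.2)]
P/P0 = 0.066 * [0.1175031 - 0.03399537] = 0.005511510
P = 3990 * 0.005511510 = 21.991 MW

21.991


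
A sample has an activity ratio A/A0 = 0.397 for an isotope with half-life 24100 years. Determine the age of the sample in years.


lambda = ln(2) / t_half = ln(2) / 24100 = 2.876129e-05 /yr
t = -ln(A/A0) / lambda
t = -ln(0.397) / 2.876129e-05
t = 32120 yr

32120


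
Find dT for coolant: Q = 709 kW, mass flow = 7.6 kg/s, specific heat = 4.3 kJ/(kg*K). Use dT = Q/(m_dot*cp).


dT = Q / (m_dot * cp)
dT = 709 / (7.6 * 4.3)
dT = 21.695 C

21.695


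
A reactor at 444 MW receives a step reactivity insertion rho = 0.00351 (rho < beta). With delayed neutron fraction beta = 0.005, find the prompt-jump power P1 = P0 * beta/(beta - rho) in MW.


P1/P0 = beta / (beta - rho)
P1/P0 = 0.005 / (0.005 - 0.00351) = 3.355705
P1 = 444 * 3.355705 = 1489.9 MW

1489.9


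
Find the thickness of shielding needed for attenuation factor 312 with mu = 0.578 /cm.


x = ln(factor) / mu
x = ln(312) / 0.578
x = 9.9360 cm

9.9360


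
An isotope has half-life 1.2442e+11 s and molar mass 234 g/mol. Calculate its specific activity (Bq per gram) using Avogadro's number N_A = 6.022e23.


lambda = ln(2) / t_half = ln(2) / 1.2442e+11 = 5.571027e-12 /s
SA = lambda * N_A / M
SA = 5.571027e-12 * 6.022e23 / 234
SA = 1.4337e+10 Bq/g

1.4337e+10


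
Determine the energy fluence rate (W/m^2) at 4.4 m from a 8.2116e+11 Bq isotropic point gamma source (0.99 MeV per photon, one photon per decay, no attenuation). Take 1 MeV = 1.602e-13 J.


psi = A * E * 1.602e-13 / (4*pi*r^2)
psi = 8.2116e+11 * 0.99 * 1.602e-13 / (4*pi*4.4^2)
psi = 5.3532e-04 W/m^2

5.3532e-04


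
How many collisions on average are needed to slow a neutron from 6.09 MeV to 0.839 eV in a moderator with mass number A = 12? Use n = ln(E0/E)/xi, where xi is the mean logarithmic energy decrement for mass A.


xi = 1 + (A-1)^2/(2A)*ln((A-1)/(A+1)) = 0.1577690 (for A = 12)
n = ln(E0/E) / xi
n = ln(6.09e6 / 0.839) / 0.1577690
n = ln(7.258641e+06) / 0.1577690 = 100.13

100.13
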